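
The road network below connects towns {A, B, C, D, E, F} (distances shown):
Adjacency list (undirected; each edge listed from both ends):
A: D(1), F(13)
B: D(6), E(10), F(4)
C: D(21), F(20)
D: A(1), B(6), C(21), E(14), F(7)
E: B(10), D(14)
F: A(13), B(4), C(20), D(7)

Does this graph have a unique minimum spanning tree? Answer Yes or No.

Kruskal's algorithm — process edges by increasing weight (ties by edge label):
A-D (1): add — endpoints in different components.
B-F (4): add — endpoints in different components.
B-D (6): add — endpoints in different components.
D-F (7): skip — D and F already connected.
B-E (10): add — endpoints in different components.
A-F (13): skip — A and F already connected.
D-E (14): skip — D and E already connected.
C-F (20): add — endpoints in different components.
Every non-tree edge has weight strictly greater than the heaviest edge on the tree path between its endpoints, so the MST is unique.

Yes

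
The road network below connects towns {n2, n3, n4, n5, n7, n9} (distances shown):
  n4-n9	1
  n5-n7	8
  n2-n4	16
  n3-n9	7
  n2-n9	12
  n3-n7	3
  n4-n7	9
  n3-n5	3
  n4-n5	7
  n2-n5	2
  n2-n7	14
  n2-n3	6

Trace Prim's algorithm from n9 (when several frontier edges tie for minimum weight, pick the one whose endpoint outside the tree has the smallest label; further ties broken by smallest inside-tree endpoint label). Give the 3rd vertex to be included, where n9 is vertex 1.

n3

Grow the tree from n9 using Prim:
Step 1: cheapest edge leaving the tree is n4-n9 (1); add n4.
Step 2: cheapest edge leaving the tree is n3-n9 (7); add n3.
Step 3: cheapest edge leaving the tree is n3-n5 (3); add n5.
Step 4: cheapest edge leaving the tree is n2-n5 (2); add n2.
Step 5: cheapest edge leaving the tree is n3-n7 (3); add n7.
Vertex order: n9, n4, n3, n5, n2, n7. The 3rd vertex is n3.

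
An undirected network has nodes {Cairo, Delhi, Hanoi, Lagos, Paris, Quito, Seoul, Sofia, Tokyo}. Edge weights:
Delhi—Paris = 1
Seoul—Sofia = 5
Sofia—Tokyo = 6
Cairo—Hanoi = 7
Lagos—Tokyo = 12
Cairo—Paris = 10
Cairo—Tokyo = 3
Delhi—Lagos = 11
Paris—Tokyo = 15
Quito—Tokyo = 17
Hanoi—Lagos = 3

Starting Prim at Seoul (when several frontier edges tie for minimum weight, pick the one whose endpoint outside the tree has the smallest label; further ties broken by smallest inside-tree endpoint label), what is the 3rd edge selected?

Cairo-Tokyo

Prim's algorithm from Seoul:
Step 1: cheapest edge leaving the tree is Seoul—Sofia (5); add Sofia.
Step 2: cheapest edge leaving the tree is Sofia—Tokyo (6); add Tokyo.
Step 3: cheapest edge leaving the tree is Cairo—Tokyo (3); add Cairo.
Step 4: cheapest edge leaving the tree is Cairo—Hanoi (7); add Hanoi.
Step 5: cheapest edge leaving the tree is Hanoi—Lagos (3); add Lagos.
Step 6: cheapest edge leaving the tree is Cairo—Paris (10); add Paris.
Step 7: cheapest edge leaving the tree is Delhi—Paris (1); add Delhi.
Step 8: cheapest edge leaving the tree is Quito—Tokyo (17); add Quito.
The 3rd edge added is Cairo—Tokyo.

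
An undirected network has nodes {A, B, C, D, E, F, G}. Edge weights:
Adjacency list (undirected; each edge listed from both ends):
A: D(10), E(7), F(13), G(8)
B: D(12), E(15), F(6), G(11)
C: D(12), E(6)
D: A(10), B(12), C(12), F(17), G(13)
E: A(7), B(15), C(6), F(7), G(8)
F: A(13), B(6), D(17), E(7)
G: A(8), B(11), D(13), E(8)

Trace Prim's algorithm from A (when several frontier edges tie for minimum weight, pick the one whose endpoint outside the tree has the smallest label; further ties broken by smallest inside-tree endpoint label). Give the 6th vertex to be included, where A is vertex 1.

Prim, starting at A.
Step 1: frontier [A–E 7, A–G 8, A–D 10, A–F 13] → take A–E (7); add E.
Step 2: frontier [A–G 8, A–D 10, A–F 13, C–E 6, E–F 7, E–G 8, B–E 15] → take C–E (6); add C.
Step 3: frontier [A–G 8, A–D 10, A–F 13, C–D 12, E–F 7, E–G 8, B–E 15] → take E–F (7); add F.
Step 4: frontier [A–G 8, A–D 10, C–D 12, E–G 8, B–E 15, B–F 6, D–F 17] → take B–F (6); add B.
Step 5: frontier [A–G 8, A–D 10, B–G 11, B–D 12, C–D 12, E–G 8, D–F 17] → take A–G (8); add G.
Step 6: frontier [A–D 10, B–D 12, C–D 12, D–F 17, D–G 13] → take A–D (10); add D.
Vertex order: A, E, C, F, B, G, D. The 6th vertex is G.

G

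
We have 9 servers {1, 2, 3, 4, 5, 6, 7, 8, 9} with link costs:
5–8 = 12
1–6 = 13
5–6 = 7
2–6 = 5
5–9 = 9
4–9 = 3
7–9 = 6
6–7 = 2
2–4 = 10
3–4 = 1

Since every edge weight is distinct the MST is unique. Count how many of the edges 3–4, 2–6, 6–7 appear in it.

3

Sort edges by weight, then run Kruskal:
3–4 (1): add — endpoints in different components.
6–7 (2): add — endpoints in different components.
4–9 (3): add — endpoints in different components.
2–6 (5): add — endpoints in different components.
7–9 (6): add — endpoints in different components.
5–6 (7): add — endpoints in different components.
5–9 (9): skip — 5 and 9 already connected.
2–4 (10): skip — 2 and 4 already connected.
5–8 (12): add — endpoints in different components.
1–6 (13): add — endpoints in different components.
MST edge set: {3–4, 6–7, 4–9, 2–6, 7–9, 5–6, 5–8, 1–6}.
Of the listed edges, {3–4, 2–6, 6–7} are in the MST → 3.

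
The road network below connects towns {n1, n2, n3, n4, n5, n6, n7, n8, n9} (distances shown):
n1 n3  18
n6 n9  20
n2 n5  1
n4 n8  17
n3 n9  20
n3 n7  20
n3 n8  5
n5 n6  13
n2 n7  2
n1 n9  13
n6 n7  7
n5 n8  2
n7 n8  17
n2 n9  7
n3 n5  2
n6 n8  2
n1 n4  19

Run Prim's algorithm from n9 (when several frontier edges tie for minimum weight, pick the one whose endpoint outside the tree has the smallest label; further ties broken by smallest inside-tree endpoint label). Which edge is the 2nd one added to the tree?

Prim, starting at n9.
Step 1: cheapest edge leaving the tree is n2 n9 (7); add n2.
Step 2: cheapest edge leaving the tree is n2 n5 (1); add n5.
Step 3: cheapest edge leaving the tree is n3 n5 (2); add n3.
Step 4: cheapest edge leaving the tree is n2 n7 (2); add n7.
Step 5: cheapest edge leaving the tree is n5 n8 (2); add n8.
Step 6: cheapest edge leaving the tree is n6 n8 (2); add n6.
Step 7: cheapest edge leaving the tree is n1 n9 (13); add n1.
Step 8: cheapest edge leaving the tree is n4 n8 (17); add n4.
The 2nd edge added is n2 n5.

n2-n5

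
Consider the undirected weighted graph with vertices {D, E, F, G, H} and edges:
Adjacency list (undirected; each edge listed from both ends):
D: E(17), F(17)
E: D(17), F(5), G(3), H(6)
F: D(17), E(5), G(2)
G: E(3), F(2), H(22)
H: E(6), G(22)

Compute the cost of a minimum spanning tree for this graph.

Grow the tree from G using Prim:
Step 1: frontier [F-G 2, E-G 3, G-H 22] → take F-G (2); add F.
Step 2: frontier [E-F 5, D-F 17, E-G 3, G-H 22] → take E-G (3); add E.
Step 3: frontier [E-H 6, D-E 17, D-F 17, G-H 22] → take E-H (6); add H.
Step 4: frontier [D-E 17, D-F 17] → take D-E (17); add D.
MST edges: F-G, E-G, E-H, D-E; total weight 2+3+6+17 = 28.

28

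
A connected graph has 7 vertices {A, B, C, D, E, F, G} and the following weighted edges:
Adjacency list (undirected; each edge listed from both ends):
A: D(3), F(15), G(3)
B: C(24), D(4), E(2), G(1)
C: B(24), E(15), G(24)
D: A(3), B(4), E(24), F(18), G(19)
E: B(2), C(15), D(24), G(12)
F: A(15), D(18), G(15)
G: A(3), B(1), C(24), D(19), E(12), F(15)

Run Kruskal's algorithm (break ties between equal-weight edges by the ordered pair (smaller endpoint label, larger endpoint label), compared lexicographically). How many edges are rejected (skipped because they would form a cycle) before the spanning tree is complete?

2

Kruskal: consider edges lightest-first.
B—G (1): add. Components now {A} {B,G} {C} {D} {E} {F}
B—E (2): add. Components now {A} {B,E,G} {C} {D} {F}
A—D (3): add. Components now {A,D} {B,E,G} {C} {F}
A—G (3): add. Components now {A,B,D,E,G} {C} {F}
B—D (4): skip — B and D already connected.
E—G (12): skip — E and G already connected.
A—F (15): add. Components now {A,B,D,E,F,G} {C}
C—E (15): add. Components now {A,B,C,D,E,F,G}
Edges rejected before the tree was complete: 2.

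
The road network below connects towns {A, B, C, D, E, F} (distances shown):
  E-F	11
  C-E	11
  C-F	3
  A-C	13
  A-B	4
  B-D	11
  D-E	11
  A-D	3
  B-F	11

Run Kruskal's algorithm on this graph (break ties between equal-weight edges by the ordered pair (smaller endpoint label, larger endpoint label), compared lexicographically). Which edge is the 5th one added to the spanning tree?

Sort edges by weight, then run Kruskal:
A-D (3): add. Components now {A,D} {B} {C} {E} {F}
C-F (3): add. Components now {A,D} {B} {C,F} {E}
A-B (4): add. Components now {A,B,D} {C,F} {E}
B-D (11): skip — B and D already connected.
B-F (11): add. Components now {A,B,C,D,F} {E}
C-E (11): add. Components now {A,B,C,D,E,F}
The 5th edge added is C-E.

C-E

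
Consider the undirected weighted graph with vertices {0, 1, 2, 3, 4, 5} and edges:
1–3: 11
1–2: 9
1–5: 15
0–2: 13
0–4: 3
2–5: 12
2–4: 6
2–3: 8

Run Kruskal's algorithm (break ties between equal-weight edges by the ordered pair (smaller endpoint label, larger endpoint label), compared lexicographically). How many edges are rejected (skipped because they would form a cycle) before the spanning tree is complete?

1

Kruskal's algorithm — process edges by increasing weight (ties by edge label):
0–4 (3): add. Components now {0,4} {1} {2} {3} {5}
2–4 (6): add. Components now {0,2,4} {1} {3} {5}
2–3 (8): add. Components now {0,2,3,4} {1} {5}
1–2 (9): add. Components now {0,1,2,3,4} {5}
1–3 (11): skip — 1 and 3 already connected.
2–5 (12): add. Components now {0,1,2,3,4,5}
Edges rejected before the tree was complete: 1.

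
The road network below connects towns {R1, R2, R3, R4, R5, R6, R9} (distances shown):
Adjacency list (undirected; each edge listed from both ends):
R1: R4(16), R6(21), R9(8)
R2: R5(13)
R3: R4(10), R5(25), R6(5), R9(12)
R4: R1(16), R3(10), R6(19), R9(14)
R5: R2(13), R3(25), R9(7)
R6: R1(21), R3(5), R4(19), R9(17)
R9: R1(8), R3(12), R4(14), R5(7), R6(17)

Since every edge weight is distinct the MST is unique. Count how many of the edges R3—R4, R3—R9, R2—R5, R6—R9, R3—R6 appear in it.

Kruskal's algorithm — process edges by increasing weight (ties by edge label):
R3—R6 (5): add — endpoints in different components.
R5—R9 (7): add — endpoints in different components.
R1—R9 (8): add — endpoints in different components.
R3—R4 (10): add — endpoints in different components.
R3—R9 (12): add — endpoints in different components.
R2—R5 (13): add — endpoints in different components.
MST edge set: {R3—R6, R5—R9, R1—R9, R3—R4, R3—R9, R2—R5}.
Of the listed edges, {R3—R4, R3—R9, R2—R5, R3—R6} are in the MST → 4.

4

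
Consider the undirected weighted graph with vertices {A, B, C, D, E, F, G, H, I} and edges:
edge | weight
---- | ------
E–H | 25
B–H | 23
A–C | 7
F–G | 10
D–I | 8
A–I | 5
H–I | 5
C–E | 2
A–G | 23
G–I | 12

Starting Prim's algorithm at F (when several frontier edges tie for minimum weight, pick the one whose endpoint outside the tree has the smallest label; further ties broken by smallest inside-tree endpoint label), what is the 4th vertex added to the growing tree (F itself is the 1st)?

Grow the tree from F using Prim:
Step 1: frontier [F–G 10] → take F–G (10); add G.
Step 2: frontier [G–I 12, A–G 23] → take G–I (12); add I.
Step 3: frontier [A–G 23, A–I 5, H–I 5, D–I 8] → take A–I (5); add A.
Step 4: frontier [A–C 7, H–I 5, D–I 8] → take H–I (5); add H.
Step 5: frontier [A–C 7, B–H 23, E–H 25, D–I 8] → take A–C (7); add C.
Step 6: frontier [C–E 2, B–H 23, E–H 25, D–I 8] → take C–E (2); add E.
Step 7: frontier [B–H 23, D–I 8] → take D–I (8); add D.
Step 8: frontier [B–H 23] → take B–H (23); add B.
Vertex order: F, G, I, A, H, C, E, D, B. The 4th vertex is A.

A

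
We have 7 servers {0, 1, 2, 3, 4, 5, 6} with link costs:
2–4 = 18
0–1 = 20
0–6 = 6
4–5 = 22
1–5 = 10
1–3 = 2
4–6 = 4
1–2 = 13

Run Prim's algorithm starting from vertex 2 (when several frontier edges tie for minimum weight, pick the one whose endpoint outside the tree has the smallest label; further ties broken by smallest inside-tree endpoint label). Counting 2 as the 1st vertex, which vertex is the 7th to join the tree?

0

Grow the tree from 2 using Prim:
Step 1: frontier [1–2 13, 2–4 18] → take 1–2 (13); add 1.
Step 2: frontier [1–3 2, 1–5 10, 0–1 20, 2–4 18] → take 1–3 (2); add 3.
Step 3: frontier [1–5 10, 0–1 20, 2–4 18] → take 1–5 (10); add 5.
Step 4: frontier [0–1 20, 2–4 18, 4–5 22] → take 2–4 (18); add 4.
Step 5: frontier [0–1 20, 4–6 4] → take 4–6 (4); add 6.
Step 6: frontier [0–1 20, 0–6 6] → take 0–6 (6); add 0.
Vertex order: 2, 1, 3, 5, 4, 6, 0. The 7th vertex is 0.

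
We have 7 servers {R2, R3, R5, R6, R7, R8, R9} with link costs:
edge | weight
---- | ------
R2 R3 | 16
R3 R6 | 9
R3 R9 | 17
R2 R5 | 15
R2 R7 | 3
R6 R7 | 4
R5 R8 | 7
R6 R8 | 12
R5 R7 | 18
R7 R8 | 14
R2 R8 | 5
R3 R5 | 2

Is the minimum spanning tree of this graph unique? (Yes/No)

Yes

Kruskal: consider edges lightest-first.
R3 R5 (2): add — endpoints in different components.
R2 R7 (3): add — endpoints in different components.
R6 R7 (4): add — endpoints in different components.
R2 R8 (5): add — endpoints in different components.
R5 R8 (7): add — endpoints in different components.
R3 R6 (9): skip — R3 and R6 already connected.
R6 R8 (12): skip — R8 and R6 already connected.
R7 R8 (14): skip — R8 and R7 already connected.
R2 R5 (15): skip — R2 and R5 already connected.
R2 R3 (16): skip — R3 and R2 already connected.
R3 R9 (17): add — endpoints in different components.
Every non-tree edge has weight strictly greater than the heaviest edge on the tree path between its endpoints, so the MST is unique.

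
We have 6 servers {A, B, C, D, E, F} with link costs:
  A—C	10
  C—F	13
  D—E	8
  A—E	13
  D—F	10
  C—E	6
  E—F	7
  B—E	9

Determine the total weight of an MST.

Grow the tree from E using Prim:
Step 1: frontier [C—E 6, E—F 7, D—E 8, B—E 9, A—E 13] → take C—E (6); add C.
Step 2: frontier [A—C 10, C—F 13, E—F 7, D—E 8, B—E 9, A—E 13] → take E—F (7); add F.
Step 3: frontier [A—C 10, D—E 8, B—E 9, A—E 13, D—F 10] → take D—E (8); add D.
Step 4: frontier [A—C 10, B—E 9, A—E 13] → take B—E (9); add B.
Step 5: frontier [A—C 10, A—E 13] → take A—C (10); add A.
MST edges: C—E, E—F, D—E, B—E, A—C; total weight 6+7+8+9+10 = 40.

40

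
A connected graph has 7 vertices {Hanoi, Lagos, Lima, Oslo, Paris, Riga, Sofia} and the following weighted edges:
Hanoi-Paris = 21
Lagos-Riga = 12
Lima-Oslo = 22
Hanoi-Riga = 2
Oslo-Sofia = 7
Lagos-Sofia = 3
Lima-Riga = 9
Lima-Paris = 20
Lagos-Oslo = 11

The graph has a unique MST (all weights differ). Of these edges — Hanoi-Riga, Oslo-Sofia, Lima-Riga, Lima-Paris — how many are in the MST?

Kruskal's algorithm — process edges by increasing weight (ties by edge label):
Hanoi-Riga (2): add. Components now {Lima} {Paris} {Hanoi,Riga} {Sofia} {Lagos} {Oslo}
Lagos-Sofia (3): add. Components now {Lima} {Paris} {Hanoi,Riga} {Lagos,Sofia} {Oslo}
Oslo-Sofia (7): add. Components now {Lima} {Paris} {Hanoi,Riga} {Lagos,Oslo,Sofia}
Lima-Riga (9): add. Components now {Hanoi,Lima,Riga} {Paris} {Lagos,Oslo,Sofia}
Lagos-Oslo (11): skip — Lagos and Oslo already connected.
Lagos-Riga (12): add. Components now {Hanoi,Lagos,Lima,Oslo,Riga,Sofia} {Paris}
Lima-Paris (20): add. Components now {Hanoi,Lagos,Lima,Oslo,Paris,Riga,Sofia}
MST edge set: {Hanoi-Riga, Lagos-Sofia, Oslo-Sofia, Lima-Riga, Lagos-Riga, Lima-Paris}.
Of the listed edges, {Hanoi-Riga, Oslo-Sofia, Lima-Riga, Lima-Paris} are in the MST → 4.

4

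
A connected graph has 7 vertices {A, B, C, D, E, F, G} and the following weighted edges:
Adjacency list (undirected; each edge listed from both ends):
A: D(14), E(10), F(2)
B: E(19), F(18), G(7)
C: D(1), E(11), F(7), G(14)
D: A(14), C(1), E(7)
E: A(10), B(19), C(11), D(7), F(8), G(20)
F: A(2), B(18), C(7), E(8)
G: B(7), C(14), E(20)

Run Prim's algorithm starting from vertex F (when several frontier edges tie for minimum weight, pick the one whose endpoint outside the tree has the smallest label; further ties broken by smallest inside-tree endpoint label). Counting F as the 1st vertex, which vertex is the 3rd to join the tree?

C

Grow the tree from F using Prim:
Step 1: frontier [A–F 2, C–F 7, E–F 8, B–F 18] → take A–F (2); add A.
Step 2: frontier [A–E 10, A–D 14, C–F 7, E–F 8, B–F 18] → take C–F (7); add C.
Step 3: frontier [A–E 10, A–D 14, C–D 1, C–E 11, C–G 14, E–F 8, B–F 18] → take C–D (1); add D.
Step 4: frontier [A–E 10, C–E 11, C–G 14, D–E 7, E–F 8, B–F 18] → take D–E (7); add E.
Step 5: frontier [C–G 14, B–E 19, E–G 20, B–F 18] → take C–G (14); add G.
Step 6: frontier [B–E 19, B–F 18, B–G 7] → take B–G (7); add B.
Vertex order: F, A, C, D, E, G, B. The 3rd vertex is C.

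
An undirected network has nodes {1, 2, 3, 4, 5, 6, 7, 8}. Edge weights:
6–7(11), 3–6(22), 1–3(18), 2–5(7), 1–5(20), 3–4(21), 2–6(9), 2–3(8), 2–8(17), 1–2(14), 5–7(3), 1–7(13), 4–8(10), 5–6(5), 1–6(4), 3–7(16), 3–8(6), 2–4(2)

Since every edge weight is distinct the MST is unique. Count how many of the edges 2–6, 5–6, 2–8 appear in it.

Kruskal's algorithm — process edges by increasing weight (ties by edge label):
2–4 (2): add — endpoints in different components.
5–7 (3): add — endpoints in different components.
1–6 (4): add — endpoints in different components.
5–6 (5): add — endpoints in different components.
3–8 (6): add — endpoints in different components.
2–5 (7): add — endpoints in different components.
2–3 (8): add — endpoints in different components.
MST edge set: {2–4, 5–7, 1–6, 5–6, 3–8, 2–5, 2–3}.
Of the listed edges, {5–6} are in the MST → 1.

1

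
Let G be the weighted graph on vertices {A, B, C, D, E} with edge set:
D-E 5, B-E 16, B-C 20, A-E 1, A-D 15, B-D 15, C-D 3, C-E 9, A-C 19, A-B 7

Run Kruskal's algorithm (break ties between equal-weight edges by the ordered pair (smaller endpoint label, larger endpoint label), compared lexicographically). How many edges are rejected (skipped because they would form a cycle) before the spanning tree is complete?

Sort edges by weight, then run Kruskal:
A-E (1): add — endpoints in different components.
C-D (3): add — endpoints in different components.
D-E (5): add — endpoints in different components.
A-B (7): add — endpoints in different components.
Edges rejected before the tree was complete: 0.

0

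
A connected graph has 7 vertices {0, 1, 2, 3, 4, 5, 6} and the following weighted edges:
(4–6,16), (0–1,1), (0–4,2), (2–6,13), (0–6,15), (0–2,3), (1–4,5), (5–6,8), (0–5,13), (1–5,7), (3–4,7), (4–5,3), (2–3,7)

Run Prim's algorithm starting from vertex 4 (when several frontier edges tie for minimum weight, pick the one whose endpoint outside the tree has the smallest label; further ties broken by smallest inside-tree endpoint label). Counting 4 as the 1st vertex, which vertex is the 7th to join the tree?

6

Grow the tree from 4 using Prim:
Step 1: cheapest edge leaving the tree is 0–4 (2); add 0.
Step 2: cheapest edge leaving the tree is 0–1 (1); add 1.
Step 3: cheapest edge leaving the tree is 0–2 (3); add 2.
Step 4: cheapest edge leaving the tree is 4–5 (3); add 5.
Step 5: cheapest edge leaving the tree is 2–3 (7); add 3.
Step 6: cheapest edge leaving the tree is 5–6 (8); add 6.
Vertex order: 4, 0, 1, 2, 5, 3, 6. The 7th vertex is 6.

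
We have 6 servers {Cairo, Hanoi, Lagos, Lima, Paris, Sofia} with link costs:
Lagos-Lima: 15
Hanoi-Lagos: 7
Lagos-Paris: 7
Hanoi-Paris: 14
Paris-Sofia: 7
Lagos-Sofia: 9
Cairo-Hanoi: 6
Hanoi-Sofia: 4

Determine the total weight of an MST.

Kruskal: consider edges lightest-first.
Hanoi-Sofia (4): add. Components now {Hanoi,Sofia} {Paris} {Lagos} {Lima} {Cairo}
Cairo-Hanoi (6): add. Components now {Cairo,Hanoi,Sofia} {Paris} {Lagos} {Lima}
Hanoi-Lagos (7): add. Components now {Cairo,Hanoi,Lagos,Sofia} {Paris} {Lima}
Lagos-Paris (7): add. Components now {Cairo,Hanoi,Lagos,Paris,Sofia} {Lima}
Paris-Sofia (7): skip — Paris and Sofia already connected.
Lagos-Sofia (9): skip — Lagos and Sofia already connected.
Hanoi-Paris (14): skip — Hanoi and Paris already connected.
Lagos-Lima (15): add. Components now {Cairo,Hanoi,Lagos,Lima,Paris,Sofia}
MST edges: Hanoi-Sofia, Cairo-Hanoi, Hanoi-Lagos, Lagos-Paris, Lagos-Lima; total weight 4+6+7+7+15 = 39.

39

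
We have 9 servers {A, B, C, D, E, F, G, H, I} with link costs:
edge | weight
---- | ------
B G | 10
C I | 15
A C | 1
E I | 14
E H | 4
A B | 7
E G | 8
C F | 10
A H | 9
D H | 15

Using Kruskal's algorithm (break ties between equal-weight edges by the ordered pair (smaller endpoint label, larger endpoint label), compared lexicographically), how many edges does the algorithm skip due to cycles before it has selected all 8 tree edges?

2

Sort edges by weight, then run Kruskal:
A C (1): add — endpoints in different components.
E H (4): add — endpoints in different components.
A B (7): add — endpoints in different components.
E G (8): add — endpoints in different components.
A H (9): add — endpoints in different components.
B G (10): skip — B and G already connected.
C F (10): add — endpoints in different components.
E I (14): add — endpoints in different components.
C I (15): skip — C and I already connected.
D H (15): add — endpoints in different components.
Edges rejected before the tree was complete: 2.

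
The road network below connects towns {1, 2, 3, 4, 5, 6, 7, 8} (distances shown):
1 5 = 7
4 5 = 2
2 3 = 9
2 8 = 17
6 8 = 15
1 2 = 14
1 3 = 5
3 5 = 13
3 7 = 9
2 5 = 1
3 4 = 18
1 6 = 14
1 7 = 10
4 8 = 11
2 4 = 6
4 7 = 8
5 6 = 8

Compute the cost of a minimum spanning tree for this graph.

Kruskal's algorithm — process edges by increasing weight (ties by edge label):
2 5 (1): add — endpoints in different components.
4 5 (2): add — endpoints in different components.
1 3 (5): add — endpoints in different components.
2 4 (6): skip — 2 and 4 already connected.
1 5 (7): add — endpoints in different components.
4 7 (8): add — endpoints in different components.
5 6 (8): add — endpoints in different components.
2 3 (9): skip — 2 and 3 already connected.
3 7 (9): skip — 3 and 7 already connected.
1 7 (10): skip — 1 and 7 already connected.
4 8 (11): add — endpoints in different components.
MST edges: 2 5, 4 5, 1 3, 1 5, 4 7, 5 6, 4 8; total weight 1+2+5+7+8+8+11 = 42.

42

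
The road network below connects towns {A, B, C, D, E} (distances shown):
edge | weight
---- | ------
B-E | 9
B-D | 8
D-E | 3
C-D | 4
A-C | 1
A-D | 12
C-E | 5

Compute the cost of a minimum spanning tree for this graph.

16

Kruskal: consider edges lightest-first.
A-C (1): add — endpoints in different components.
D-E (3): add — endpoints in different components.
C-D (4): add — endpoints in different components.
C-E (5): skip — C and E already connected.
B-D (8): add — endpoints in different components.
MST edges: A-C, D-E, C-D, B-D; total weight 1+3+4+8 = 16.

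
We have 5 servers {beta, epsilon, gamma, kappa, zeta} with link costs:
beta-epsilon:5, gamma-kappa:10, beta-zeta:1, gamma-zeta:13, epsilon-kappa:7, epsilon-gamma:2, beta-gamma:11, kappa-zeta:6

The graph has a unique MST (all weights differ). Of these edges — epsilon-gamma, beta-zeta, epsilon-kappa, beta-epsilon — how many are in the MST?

3

Kruskal: consider edges lightest-first.
beta-zeta (1): add — endpoints in different components.
epsilon-gamma (2): add — endpoints in different components.
beta-epsilon (5): add — endpoints in different components.
kappa-zeta (6): add — endpoints in different components.
MST edge set: {beta-zeta, epsilon-gamma, beta-epsilon, kappa-zeta}.
Of the listed edges, {epsilon-gamma, beta-zeta, beta-epsilon} are in the MST → 3.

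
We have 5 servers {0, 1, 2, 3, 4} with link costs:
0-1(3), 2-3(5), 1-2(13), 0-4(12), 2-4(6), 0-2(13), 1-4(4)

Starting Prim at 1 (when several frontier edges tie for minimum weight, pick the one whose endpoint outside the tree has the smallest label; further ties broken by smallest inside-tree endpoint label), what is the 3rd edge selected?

2-4

Grow the tree from 1 using Prim:
Step 1: cheapest edge leaving the tree is 0-1 (3); add 0.
Step 2: cheapest edge leaving the tree is 1-4 (4); add 4.
Step 3: cheapest edge leaving the tree is 2-4 (6); add 2.
Step 4: cheapest edge leaving the tree is 2-3 (5); add 3.
The 3rd edge added is 2-4.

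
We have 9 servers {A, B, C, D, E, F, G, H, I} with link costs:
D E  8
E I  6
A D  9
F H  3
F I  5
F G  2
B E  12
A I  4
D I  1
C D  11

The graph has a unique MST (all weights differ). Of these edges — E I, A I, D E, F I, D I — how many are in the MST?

4

Kruskal: consider edges lightest-first.
D I (1): add — endpoints in different components.
F G (2): add — endpoints in different components.
F H (3): add — endpoints in different components.
A I (4): add — endpoints in different components.
F I (5): add — endpoints in different components.
E I (6): add — endpoints in different components.
D E (8): skip — D and E already connected.
A D (9): skip — A and D already connected.
C D (11): add — endpoints in different components.
B E (12): add — endpoints in different components.
MST edge set: {D I, F G, F H, A I, F I, E I, C D, B E}.
Of the listed edges, {E I, A I, F I, D I} are in the MST → 4.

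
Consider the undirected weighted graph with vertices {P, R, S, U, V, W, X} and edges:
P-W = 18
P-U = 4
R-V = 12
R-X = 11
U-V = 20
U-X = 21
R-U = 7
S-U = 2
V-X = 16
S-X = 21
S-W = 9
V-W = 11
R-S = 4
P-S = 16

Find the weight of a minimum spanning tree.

Prim, starting at R.
Step 1: cheapest edge leaving the tree is R-S (4); add S.
Step 2: cheapest edge leaving the tree is S-U (2); add U.
Step 3: cheapest edge leaving the tree is P-U (4); add P.
Step 4: cheapest edge leaving the tree is S-W (9); add W.
Step 5: cheapest edge leaving the tree is V-W (11); add V.
Step 6: cheapest edge leaving the tree is R-X (11); add X.
MST edges: R-S, S-U, P-U, S-W, V-W, R-X; total weight 4+2+4+9+11+11 = 41.

41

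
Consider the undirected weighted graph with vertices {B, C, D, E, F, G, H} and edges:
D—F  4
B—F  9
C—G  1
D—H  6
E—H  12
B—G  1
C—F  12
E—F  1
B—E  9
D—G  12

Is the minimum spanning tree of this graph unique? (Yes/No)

Sort edges by weight, then run Kruskal:
B—G (1): add. Components now {B,G} {C} {D} {E} {F} {H}
C—G (1): add. Components now {B,C,G} {D} {E} {F} {H}
E—F (1): add. Components now {B,C,G} {D} {E,F} {H}
D—F (4): add. Components now {B,C,G} {D,E,F} {H}
D—H (6): add. Components now {B,C,G} {D,E,F,H}
B—E (9): add. Components now {B,C,D,E,F,G,H}
Non-tree edge B—F has weight 9, equal to the heaviest edge on its tree cycle — swapping gives another MST of the same weight. Not unique.

No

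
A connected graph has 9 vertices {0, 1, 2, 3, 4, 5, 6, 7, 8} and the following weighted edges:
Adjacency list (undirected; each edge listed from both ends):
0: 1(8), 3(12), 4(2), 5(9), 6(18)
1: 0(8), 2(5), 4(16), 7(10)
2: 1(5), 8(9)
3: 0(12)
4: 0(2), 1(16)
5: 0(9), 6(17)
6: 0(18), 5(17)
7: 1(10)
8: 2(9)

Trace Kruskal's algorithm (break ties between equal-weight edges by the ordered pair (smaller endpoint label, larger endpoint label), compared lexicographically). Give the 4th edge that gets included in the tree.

0-5

Kruskal: consider edges lightest-first.
0 4 (2): add — endpoints in different components.
1 2 (5): add — endpoints in different components.
0 1 (8): add — endpoints in different components.
0 5 (9): add — endpoints in different components.
2 8 (9): add — endpoints in different components.
1 7 (10): add — endpoints in different components.
0 3 (12): add — endpoints in different components.
1 4 (16): skip — 1 and 4 already connected.
5 6 (17): add — endpoints in different components.
The 4th edge added is 0 5.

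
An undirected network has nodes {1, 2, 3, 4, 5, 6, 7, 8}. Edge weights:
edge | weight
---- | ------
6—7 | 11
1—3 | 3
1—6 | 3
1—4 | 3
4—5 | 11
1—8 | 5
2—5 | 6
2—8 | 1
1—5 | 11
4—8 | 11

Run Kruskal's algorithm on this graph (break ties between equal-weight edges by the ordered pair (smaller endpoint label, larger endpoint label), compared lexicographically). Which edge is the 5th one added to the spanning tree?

Kruskal's algorithm — process edges by increasing weight (ties by edge label):
2—8 (1): add — endpoints in different components.
1—3 (3): add — endpoints in different components.
1—4 (3): add — endpoints in different components.
1—6 (3): add — endpoints in different components.
1—8 (5): add — endpoints in different components.
2—5 (6): add — endpoints in different components.
1—5 (11): skip — 1 and 5 already connected.
4—5 (11): skip — 4 and 5 already connected.
4—8 (11): skip — 4 and 8 already connected.
6—7 (11): add — endpoints in different components.
The 5th edge added is 1—8.

1-8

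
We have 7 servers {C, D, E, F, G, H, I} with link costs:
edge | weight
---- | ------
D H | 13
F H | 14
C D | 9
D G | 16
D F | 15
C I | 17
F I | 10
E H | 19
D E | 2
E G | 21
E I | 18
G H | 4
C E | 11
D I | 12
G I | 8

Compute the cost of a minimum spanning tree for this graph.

Grow the tree from F using Prim:
Step 1: cheapest edge leaving the tree is F I (10); add I.
Step 2: cheapest edge leaving the tree is G I (8); add G.
Step 3: cheapest edge leaving the tree is G H (4); add H.
Step 4: cheapest edge leaving the tree is D I (12); add D.
Step 5: cheapest edge leaving the tree is D E (2); add E.
Step 6: cheapest edge leaving the tree is C D (9); add C.
MST edges: F I, G I, G H, D I, D E, C D; total weight 10+8+4+12+2+9 = 45.

45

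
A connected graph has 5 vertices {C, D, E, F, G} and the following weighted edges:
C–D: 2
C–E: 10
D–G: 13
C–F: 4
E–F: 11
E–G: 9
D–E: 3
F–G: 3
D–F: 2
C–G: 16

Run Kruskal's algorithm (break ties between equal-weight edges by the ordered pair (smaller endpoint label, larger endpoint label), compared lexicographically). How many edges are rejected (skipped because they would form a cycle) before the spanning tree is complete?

Kruskal's algorithm — process edges by increasing weight (ties by edge label):
C–D (2): add. Components now {C,D} {E} {F} {G}
D–F (2): add. Components now {C,D,F} {E} {G}
D–E (3): add. Components now {C,D,E,F} {G}
F–G (3): add. Components now {C,D,E,F,G}
Edges rejected before the tree was complete: 0.

0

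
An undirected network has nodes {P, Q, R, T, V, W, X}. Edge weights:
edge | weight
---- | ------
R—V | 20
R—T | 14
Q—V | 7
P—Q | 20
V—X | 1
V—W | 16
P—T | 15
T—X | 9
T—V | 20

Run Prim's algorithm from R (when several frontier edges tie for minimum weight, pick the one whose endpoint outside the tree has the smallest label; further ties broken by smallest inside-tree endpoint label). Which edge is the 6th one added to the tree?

Grow the tree from R using Prim:
Step 1: frontier [R—T 14, R—V 20] → take R—T (14); add T.
Step 2: frontier [R—V 20, T—X 9, P—T 15, T—V 20] → take T—X (9); add X.
Step 3: frontier [R—V 20, P—T 15, T—V 20, V—X 1] → take V—X (1); add V.
Step 4: frontier [P—T 15, Q—V 7, V—W 16] → take Q—V (7); add Q.
Step 5: frontier [P—Q 20, P—T 15, V—W 16] → take P—T (15); add P.
Step 6: frontier [V—W 16] → take V—W (16); add W.
The 6th edge added is V—W.

V-W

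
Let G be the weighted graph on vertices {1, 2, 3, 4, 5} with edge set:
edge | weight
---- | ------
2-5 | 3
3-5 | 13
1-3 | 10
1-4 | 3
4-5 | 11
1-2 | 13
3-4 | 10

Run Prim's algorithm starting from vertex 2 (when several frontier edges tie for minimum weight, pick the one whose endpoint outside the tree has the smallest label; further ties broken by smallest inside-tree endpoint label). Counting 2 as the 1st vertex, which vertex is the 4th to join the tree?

1

Prim's algorithm from 2:
Step 1: frontier [2-5 3, 1-2 13] → take 2-5 (3); add 5.
Step 2: frontier [1-2 13, 4-5 11, 3-5 13] → take 4-5 (11); add 4.
Step 3: frontier [1-2 13, 1-4 3, 3-4 10, 3-5 13] → take 1-4 (3); add 1.
Step 4: frontier [1-3 10, 3-4 10, 3-5 13] → take 1-3 (10); add 3.
Vertex order: 2, 5, 4, 1, 3. The 4th vertex is 1.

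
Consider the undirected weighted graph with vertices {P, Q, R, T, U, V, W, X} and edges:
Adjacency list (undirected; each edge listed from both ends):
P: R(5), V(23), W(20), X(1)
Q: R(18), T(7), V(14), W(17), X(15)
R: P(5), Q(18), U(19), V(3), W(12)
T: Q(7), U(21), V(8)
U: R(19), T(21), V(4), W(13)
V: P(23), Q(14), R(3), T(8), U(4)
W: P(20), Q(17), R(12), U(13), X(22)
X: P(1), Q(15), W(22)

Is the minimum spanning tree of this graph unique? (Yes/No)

Yes

Sort edges by weight, then run Kruskal:
P X (1): add — endpoints in different components.
R V (3): add — endpoints in different components.
U V (4): add — endpoints in different components.
P R (5): add — endpoints in different components.
Q T (7): add — endpoints in different components.
T V (8): add — endpoints in different components.
R W (12): add — endpoints in different components.
Every non-tree edge has weight strictly greater than the heaviest edge on the tree path between its endpoints, so the MST is unique.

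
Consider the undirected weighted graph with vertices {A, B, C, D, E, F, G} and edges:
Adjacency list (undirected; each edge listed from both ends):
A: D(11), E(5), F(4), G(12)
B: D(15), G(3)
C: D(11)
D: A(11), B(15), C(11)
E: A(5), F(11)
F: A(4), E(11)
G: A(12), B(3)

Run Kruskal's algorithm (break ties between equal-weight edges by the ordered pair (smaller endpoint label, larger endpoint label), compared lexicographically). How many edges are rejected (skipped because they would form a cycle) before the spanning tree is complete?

1

Kruskal: consider edges lightest-first.
B-G (3): add. Components now {A} {B,G} {C} {D} {E} {F}
A-F (4): add. Components now {A,F} {B,G} {C} {D} {E}
A-E (5): add. Components now {A,E,F} {B,G} {C} {D}
A-D (11): add. Components now {A,D,E,F} {B,G} {C}
C-D (11): add. Components now {A,C,D,E,F} {B,G}
E-F (11): skip — E and F already connected.
A-G (12): add. Components now {A,B,C,D,E,F,G}
Edges rejected before the tree was complete: 1.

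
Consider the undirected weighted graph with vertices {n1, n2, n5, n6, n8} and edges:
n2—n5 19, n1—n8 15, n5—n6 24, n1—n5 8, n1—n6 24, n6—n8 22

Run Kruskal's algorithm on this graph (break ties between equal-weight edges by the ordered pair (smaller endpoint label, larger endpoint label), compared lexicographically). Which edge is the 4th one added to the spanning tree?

Sort edges by weight, then run Kruskal:
n1—n5 (8): add — endpoints in different components.
n1—n8 (15): add — endpoints in different components.
n2—n5 (19): add — endpoints in different components.
n6—n8 (22): add — endpoints in different components.
The 4th edge added is n6—n8.

n6-n8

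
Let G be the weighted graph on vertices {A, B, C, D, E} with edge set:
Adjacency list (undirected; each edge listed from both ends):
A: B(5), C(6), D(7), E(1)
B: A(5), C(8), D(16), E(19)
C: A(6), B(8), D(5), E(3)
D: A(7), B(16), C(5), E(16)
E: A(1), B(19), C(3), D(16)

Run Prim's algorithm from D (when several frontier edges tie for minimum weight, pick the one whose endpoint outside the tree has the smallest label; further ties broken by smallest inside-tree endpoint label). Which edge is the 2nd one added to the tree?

Grow the tree from D using Prim:
Step 1: cheapest edge leaving the tree is C D (5); add C.
Step 2: cheapest edge leaving the tree is C E (3); add E.
Step 3: cheapest edge leaving the tree is A E (1); add A.
Step 4: cheapest edge leaving the tree is A B (5); add B.
The 2nd edge added is C E.

C-E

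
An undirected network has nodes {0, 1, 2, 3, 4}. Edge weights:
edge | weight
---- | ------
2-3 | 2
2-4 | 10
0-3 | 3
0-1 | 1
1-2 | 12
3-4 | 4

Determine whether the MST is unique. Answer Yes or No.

Sort edges by weight, then run Kruskal:
0-1 (1): add — endpoints in different components.
2-3 (2): add — endpoints in different components.
0-3 (3): add — endpoints in different components.
3-4 (4): add — endpoints in different components.
Every non-tree edge has weight strictly greater than the heaviest edge on the tree path between its endpoints, so the MST is unique.

Yes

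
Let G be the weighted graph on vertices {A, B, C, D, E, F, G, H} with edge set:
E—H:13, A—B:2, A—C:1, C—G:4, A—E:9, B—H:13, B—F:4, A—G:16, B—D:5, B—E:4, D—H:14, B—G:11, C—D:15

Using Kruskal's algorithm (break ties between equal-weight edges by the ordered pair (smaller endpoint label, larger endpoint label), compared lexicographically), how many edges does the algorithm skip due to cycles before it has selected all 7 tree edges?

Sort edges by weight, then run Kruskal:
A—C (1): add — endpoints in different components.
A—B (2): add — endpoints in different components.
B—E (4): add — endpoints in different components.
B—F (4): add — endpoints in different components.
C—G (4): add — endpoints in different components.
B—D (5): add — endpoints in different components.
A—E (9): skip — A and E already connected.
B—G (11): skip — B and G already connected.
B—H (13): add — endpoints in different components.
Edges rejected before the tree was complete: 2.

2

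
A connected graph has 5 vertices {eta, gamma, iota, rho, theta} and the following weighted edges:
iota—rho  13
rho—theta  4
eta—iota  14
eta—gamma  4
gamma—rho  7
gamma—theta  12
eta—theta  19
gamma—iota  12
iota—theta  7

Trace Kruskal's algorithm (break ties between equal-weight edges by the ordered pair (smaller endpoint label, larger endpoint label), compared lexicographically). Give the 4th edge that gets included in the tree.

iota-theta

Kruskal's algorithm — process edges by increasing weight (ties by edge label):
eta—gamma (4): add — endpoints in different components.
rho—theta (4): add — endpoints in different components.
gamma—rho (7): add — endpoints in different components.
iota—theta (7): add — endpoints in different components.
The 4th edge added is iota—theta.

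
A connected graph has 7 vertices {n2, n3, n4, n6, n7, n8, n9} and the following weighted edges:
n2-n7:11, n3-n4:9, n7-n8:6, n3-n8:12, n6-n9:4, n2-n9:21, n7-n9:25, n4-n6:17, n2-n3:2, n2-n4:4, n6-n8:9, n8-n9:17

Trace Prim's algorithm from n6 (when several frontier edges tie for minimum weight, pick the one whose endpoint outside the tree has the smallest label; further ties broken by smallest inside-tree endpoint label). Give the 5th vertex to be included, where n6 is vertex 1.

n2

Prim's algorithm from n6:
Step 1: cheapest edge leaving the tree is n6-n9 (4); add n9.
Step 2: cheapest edge leaving the tree is n6-n8 (9); add n8.
Step 3: cheapest edge leaving the tree is n7-n8 (6); add n7.
Step 4: cheapest edge leaving the tree is n2-n7 (11); add n2.
Step 5: cheapest edge leaving the tree is n2-n3 (2); add n3.
Step 6: cheapest edge leaving the tree is n2-n4 (4); add n4.
Vertex order: n6, n9, n8, n7, n2, n3, n4. The 5th vertex is n2.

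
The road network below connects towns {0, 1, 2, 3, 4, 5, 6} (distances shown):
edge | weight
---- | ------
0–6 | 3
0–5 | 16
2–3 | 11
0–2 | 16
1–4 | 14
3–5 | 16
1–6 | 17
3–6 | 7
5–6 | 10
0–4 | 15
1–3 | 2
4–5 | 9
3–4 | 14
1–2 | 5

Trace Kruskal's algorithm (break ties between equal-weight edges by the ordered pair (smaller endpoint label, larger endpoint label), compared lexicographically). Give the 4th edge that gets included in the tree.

3-6

Sort edges by weight, then run Kruskal:
1–3 (2): add — endpoints in different components.
0–6 (3): add — endpoints in different components.
1–2 (5): add — endpoints in different components.
3–6 (7): add — endpoints in different components.
4–5 (9): add — endpoints in different components.
5–6 (10): add — endpoints in different components.
The 4th edge added is 3–6.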